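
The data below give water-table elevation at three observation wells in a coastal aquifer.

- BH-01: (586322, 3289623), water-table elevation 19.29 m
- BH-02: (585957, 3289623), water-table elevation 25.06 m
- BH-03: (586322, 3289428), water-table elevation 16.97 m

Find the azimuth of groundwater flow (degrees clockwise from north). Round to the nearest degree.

∂h/∂x = (25.06 − 19.29) / (585957 − 586322) = -0.01581
∂h/∂y = (16.97 − 19.29) / (3289428 − 3289623) = +0.01190
Flow direction (−∇h) has components (+0.01581 E, -0.01190 N).
Azimuth = atan2(E, N) = atan2(+0.01581, -0.01190) = 127.0° ≈ 127°.

127°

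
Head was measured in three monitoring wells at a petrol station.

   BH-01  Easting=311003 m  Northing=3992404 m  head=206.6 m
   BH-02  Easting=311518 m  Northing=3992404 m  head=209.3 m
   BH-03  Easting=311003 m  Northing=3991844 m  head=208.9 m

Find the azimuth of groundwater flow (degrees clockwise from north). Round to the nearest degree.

308°

∂h/∂x = (209.3 − 206.6) / (311518 − 311003) = +0.005243
∂h/∂y = (208.9 − 206.6) / (3991844 − 3992404) = -0.004107
Flow direction (−∇h) has components (-0.005243 E, +0.004107 N).
Azimuth = atan2(E, N) = atan2(-0.005243, +0.004107) = 308.1° ≈ 308°.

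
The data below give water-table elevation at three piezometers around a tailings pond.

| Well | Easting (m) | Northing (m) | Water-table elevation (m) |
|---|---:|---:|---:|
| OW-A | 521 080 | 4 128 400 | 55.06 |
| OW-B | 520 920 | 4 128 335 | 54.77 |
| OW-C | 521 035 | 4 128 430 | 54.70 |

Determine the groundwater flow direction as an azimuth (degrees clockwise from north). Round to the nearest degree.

324°

With h = a·x + b·y + c and OW-A as origin, the differences give:
  (-160)·a + (-65)·b = -0.29
  (-45)·a + 30·b = -0.36
Eliminate b (×30 and ×(-65), subtract): -7725·a = -32.100 → a = ∂h/∂x = +0.004155
Back-substitute: b = ∂h/∂y = -0.005767.
Flow direction (−∇h) has components (-0.004155 E, +0.005767 N).
Azimuth = atan2(E, N) = atan2(-0.004155, +0.005767) = 324.2° ≈ 324°.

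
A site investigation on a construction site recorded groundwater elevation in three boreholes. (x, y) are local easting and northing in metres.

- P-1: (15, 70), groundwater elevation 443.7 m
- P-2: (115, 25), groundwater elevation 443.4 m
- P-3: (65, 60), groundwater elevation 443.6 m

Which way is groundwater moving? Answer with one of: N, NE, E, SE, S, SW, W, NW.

Three-point gradient (reference P-1): Δ to P-2 = (100, -45, -0.3), Δ to P-3 = (50, -10, -0.1).
∂h/∂x = -0.001200, ∂h/∂y = +0.004000 (det = 1250).
Flow = −∇h = (+0.001200 east, -0.004000 north), which points south.

S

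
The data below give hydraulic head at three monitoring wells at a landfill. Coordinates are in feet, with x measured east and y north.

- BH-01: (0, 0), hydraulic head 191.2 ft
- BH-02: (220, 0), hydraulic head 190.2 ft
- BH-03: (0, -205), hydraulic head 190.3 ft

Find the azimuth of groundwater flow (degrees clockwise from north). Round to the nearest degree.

∂h/∂x = (190.2 − 191.2) / (220 − 0) = -0.004545
∂h/∂y = (190.3 − 191.2) / (-205 − 0) = +0.004390
Flow direction (−∇h) has components (+0.004545 E, -0.004390 N).
Azimuth = atan2(E, N) = atan2(+0.004545, -0.004390) = 134.0° ≈ 134°.

134°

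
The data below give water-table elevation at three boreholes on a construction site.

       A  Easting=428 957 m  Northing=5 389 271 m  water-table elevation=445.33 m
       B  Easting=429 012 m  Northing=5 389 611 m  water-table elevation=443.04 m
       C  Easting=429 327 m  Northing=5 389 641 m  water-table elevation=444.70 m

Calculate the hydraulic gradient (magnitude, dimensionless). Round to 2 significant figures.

Taking A as reference: B−A = (55, 340, -2.29); C−A = (370, 370, -0.63).
Determinant of the coordinate differences = 55·370 − 370·340 = -105450.
∂h/∂x = [(-2.29)·370 − (-0.63)·340] / -105450 = +0.006004
∂h/∂y = [55·(-0.63) − 370·(-2.29)] / -105450 = -0.007706
|∇h| = √(0.006004² + -0.007706²) = 0.009769

0.0098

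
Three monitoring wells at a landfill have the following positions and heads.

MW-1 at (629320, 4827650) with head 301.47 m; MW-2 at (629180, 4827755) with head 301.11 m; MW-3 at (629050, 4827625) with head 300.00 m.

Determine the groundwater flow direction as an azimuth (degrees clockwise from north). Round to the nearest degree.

236°

Differences from MW-1: to MW-2 (Δx, Δy, Δh) = (-140, 105, -0.36); to MW-3 = (-270, -25, -1.47).
Determinant of the coordinate differences = (-140)·(-25) − (-270)·105 = 31850.
∂h/∂x = [(-0.36)·(-25) − (-1.47)·105] / 31850 = +0.005129
∂h/∂y = [(-140)·(-1.47) − (-270)·(-0.36)] / 31850 = +0.003410
Flow direction (−∇h) has components (-0.005129 E, -0.003410 N).
Azimuth = atan2(E, N) = atan2(-0.005129, -0.003410) = 236.4° ≈ 236°.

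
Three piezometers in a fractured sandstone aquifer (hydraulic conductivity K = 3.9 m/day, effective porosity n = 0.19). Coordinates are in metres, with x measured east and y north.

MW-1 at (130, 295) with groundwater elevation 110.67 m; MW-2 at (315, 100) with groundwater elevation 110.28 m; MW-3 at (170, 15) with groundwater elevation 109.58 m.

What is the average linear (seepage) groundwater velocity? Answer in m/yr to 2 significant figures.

36 m/yr

Taking MW-1 as reference: MW-2−MW-1 = (185, -195, -0.39); MW-3−MW-1 = (40, -280, -1.09).
Determinant of the coordinate differences = 185·(-280) − 40·(-195) = -44000.
∂h/∂x = [(-0.39)·(-280) − (-1.09)·(-195)] / -44000 = +0.002349
∂h/∂y = [185·(-1.09) − 40·(-0.39)] / -44000 = +0.004228
|∇h| = √(0.002349² + 0.004228²) = 0.004837
Seepage velocity v = K·i/n = 3.9 × 0.004837 / 0.19 = 0.09929 m/day = 36.27 m/yr.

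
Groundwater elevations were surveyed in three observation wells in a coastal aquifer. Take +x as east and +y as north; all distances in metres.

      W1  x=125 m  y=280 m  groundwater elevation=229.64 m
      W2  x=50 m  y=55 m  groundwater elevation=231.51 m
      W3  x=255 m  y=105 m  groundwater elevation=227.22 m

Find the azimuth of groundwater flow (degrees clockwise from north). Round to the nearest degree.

With h = a·x + b·y + c and W1 as origin, the differences give:
  (-75)·a + (-225)·b = +1.87
  130·a + (-175)·b = -2.42
Eliminate b (×(-175) and ×(-225), subtract): 42375·a = -871.750 → a = ∂h/∂x = -0.02057
Back-substitute: b = ∂h/∂y = -0.001454.
Flow direction (−∇h) has components (+0.02057 E, +0.001454 N).
Azimuth = atan2(E, N) = atan2(+0.02057, +0.001454) = 86.0° ≈ 086°.

086°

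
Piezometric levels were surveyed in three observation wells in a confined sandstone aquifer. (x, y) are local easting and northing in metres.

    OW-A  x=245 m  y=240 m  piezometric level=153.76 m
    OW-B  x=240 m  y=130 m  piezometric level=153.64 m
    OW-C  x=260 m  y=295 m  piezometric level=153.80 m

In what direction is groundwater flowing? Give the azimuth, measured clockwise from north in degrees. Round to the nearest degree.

Differences from OW-A: to OW-B (Δx, Δy, Δh) = (-5, -110, -0.12); to OW-C = (15, 55, +0.04).
Determinant of the coordinate differences = (-5)·55 − 15·(-110) = 1375.
∂h/∂x = [(-0.12)·55 − (+0.04)·(-110)] / 1375 = -0.001600
∂h/∂y = [(-5)·(+0.04) − 15·(-0.12)] / 1375 = +0.001164
Flow direction (−∇h) has components (+0.001600 E, -0.001164 N).
Azimuth = atan2(E, N) = atan2(+0.001600, -0.001164) = 126.0° ≈ 126°.

126°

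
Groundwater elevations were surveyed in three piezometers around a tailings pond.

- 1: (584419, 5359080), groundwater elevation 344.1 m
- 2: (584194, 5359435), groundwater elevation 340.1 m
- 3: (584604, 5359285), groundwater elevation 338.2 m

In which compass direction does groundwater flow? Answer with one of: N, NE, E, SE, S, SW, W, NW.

NE

Three-point gradient (reference 1): Δ to 2 = (-225, 355, -4.0), Δ to 3 = (185, 205, -5.9).
∂h/∂x = -0.01140, ∂h/∂y = -0.01849 (det = -111800).
Flow = −∇h = (+0.01140 east, +0.01849 north), which points northeast.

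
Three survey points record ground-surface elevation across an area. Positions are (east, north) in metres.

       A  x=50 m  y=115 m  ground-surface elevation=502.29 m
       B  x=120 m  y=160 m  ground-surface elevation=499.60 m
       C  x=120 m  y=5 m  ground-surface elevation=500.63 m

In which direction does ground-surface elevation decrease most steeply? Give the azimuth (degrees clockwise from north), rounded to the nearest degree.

079°

Differences from A: to B (Δx, Δy, Δh) = (70, 45, -2.69); to C = (70, -110, -1.66).
Determinant of the coordinate differences = 70·(-110) − 70·45 = -10850.
∂z/∂x = [(-2.69)·(-110) − (-1.66)·45] / -10850 = -0.03416
∂z/∂y = [70·(-1.66) − 70·(-2.69)] / -10850 = -0.006645
Steepest decrease is along −∇f: components (+0.03416 E, +0.006645 N).
Azimuth = atan2(+0.03416, +0.006645) = 79.0° ≈ 079°.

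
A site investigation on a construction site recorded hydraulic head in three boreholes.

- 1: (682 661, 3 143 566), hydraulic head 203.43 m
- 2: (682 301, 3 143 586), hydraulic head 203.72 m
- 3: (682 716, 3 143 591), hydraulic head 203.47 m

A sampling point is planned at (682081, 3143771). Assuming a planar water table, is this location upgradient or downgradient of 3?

Taking 1 as reference: 2−1 = (-360, 20, +0.29); 3−1 = (55, 25, +0.04).
Determinant of the coordinate differences = (-360)·25 − 55·20 = -10100.
∂h/∂x = [(+0.29)·25 − (+0.04)·20] / -10100 = -0.0006386
∂h/∂y = [(-360)·(+0.04) − 55·(+0.29)] / -10100 = +0.003005
Head at (682081, 3143771) = 203.43 + (-0.0006386)·(-580) + (+0.003005)·(205) = 204.42 m.
That is higher than the 203.47 m at 3, so the point is upgradient.

upgradient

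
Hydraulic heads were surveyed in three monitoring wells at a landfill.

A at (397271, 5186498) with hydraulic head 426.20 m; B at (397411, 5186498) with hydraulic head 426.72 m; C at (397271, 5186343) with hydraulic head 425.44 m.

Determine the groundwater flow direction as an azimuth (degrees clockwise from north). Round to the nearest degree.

217°

∂h/∂x = (426.72 − 426.20) / (397411 − 397271) = +0.003714
∂h/∂y = (425.44 − 426.20) / (5186343 − 5186498) = +0.004903
Flow direction (−∇h) has components (-0.003714 E, -0.004903 N).
Azimuth = atan2(E, N) = atan2(-0.003714, -0.004903) = 217.1° ≈ 217°.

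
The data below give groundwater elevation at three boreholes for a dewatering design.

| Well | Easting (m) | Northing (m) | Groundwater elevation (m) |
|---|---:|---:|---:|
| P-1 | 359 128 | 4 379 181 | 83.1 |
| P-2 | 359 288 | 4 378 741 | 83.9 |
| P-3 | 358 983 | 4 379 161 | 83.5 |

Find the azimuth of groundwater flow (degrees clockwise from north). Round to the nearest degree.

Differences from P-1: to P-2 (Δx, Δy, Δh) = (160, -440, +0.8); to P-3 = (-145, -20, +0.4).
Determinant of the coordinate differences = 160·(-20) − (-145)·(-440) = -67000.
∂h/∂x = [(+0.8)·(-20) − (+0.4)·(-440)] / -67000 = -0.002388
∂h/∂y = [160·(+0.4) − (-145)·(+0.8)] / -67000 = -0.002687
Flow direction (−∇h) has components (+0.002388 E, +0.002687 N).
Azimuth = atan2(E, N) = atan2(+0.002388, +0.002687) = 41.6° ≈ 042°.

042°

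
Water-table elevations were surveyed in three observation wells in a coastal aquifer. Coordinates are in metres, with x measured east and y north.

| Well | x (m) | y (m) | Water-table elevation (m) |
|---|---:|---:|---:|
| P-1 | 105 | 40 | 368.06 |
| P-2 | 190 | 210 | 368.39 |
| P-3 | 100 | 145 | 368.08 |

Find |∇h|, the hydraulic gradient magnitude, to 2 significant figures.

0.0032

Taking P-1 as reference: P-2−P-1 = (85, 170, +0.33); P-3−P-1 = (-5, 105, +0.02).
Solve a·Δx + b·Δy = Δh: det = 85·105 − (-5)·170 = 9775.
∂h/∂x = [(+0.33)·105 − (+0.02)·170] / 9775 = +0.003197
∂h/∂y = [85·(+0.02) − (-5)·(+0.33)] / 9775 = +0.0003427
|∇h| = √(0.003197² + 0.0003427²) = 0.003215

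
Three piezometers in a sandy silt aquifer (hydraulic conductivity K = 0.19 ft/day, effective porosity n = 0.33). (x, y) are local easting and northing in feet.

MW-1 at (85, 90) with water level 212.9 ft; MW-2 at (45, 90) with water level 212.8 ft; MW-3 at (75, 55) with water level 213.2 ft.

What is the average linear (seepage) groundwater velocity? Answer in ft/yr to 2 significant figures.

Taking MW-1 as reference: MW-2−MW-1 = (-40, 0, -0.1); MW-3−MW-1 = (-10, -35, +0.3).
Determinant of the coordinate differences = (-40)·(-35) − (-10)·0 = 1400.
∂h/∂x = [(-0.1)·(-35) − (+0.3)·0] / 1400 = +0.002500
∂h/∂y = [(-40)·(+0.3) − (-10)·(-0.1)] / 1400 = -0.009286
|∇h| = √(0.002500² + -0.009286²) = 0.009617
Seepage velocity v = K·i/n = 0.19 × 0.009617 / 0.33 = 0.005537 ft/day = 2.022 ft/yr.

2.0 ft/yr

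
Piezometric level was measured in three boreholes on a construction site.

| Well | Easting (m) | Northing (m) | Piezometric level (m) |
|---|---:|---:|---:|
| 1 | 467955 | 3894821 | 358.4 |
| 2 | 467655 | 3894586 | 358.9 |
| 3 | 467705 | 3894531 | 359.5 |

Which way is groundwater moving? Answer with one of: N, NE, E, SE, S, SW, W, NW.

NW

With h = a·x + b·y + c and 1 as origin, the differences give:
  (-300)·a + (-235)·b = +0.5
  (-250)·a + (-290)·b = +1.1
Eliminate b (×(-290) and ×(-235), subtract): 28250·a = 113.50 → a = ∂h/∂x = +0.004018
Back-substitute: b = ∂h/∂y = -0.007257.
Flow = −∇h = (-0.004018 east, +0.007257 north), which points northwest.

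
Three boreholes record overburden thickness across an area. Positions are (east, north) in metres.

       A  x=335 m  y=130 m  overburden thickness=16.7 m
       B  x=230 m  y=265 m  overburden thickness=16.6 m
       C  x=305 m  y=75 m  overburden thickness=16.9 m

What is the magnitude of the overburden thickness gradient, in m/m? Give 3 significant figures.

0.00328 m/m

Differences from A: to B (Δx, Δy, Δh) = (-105, 135, -0.1); to C = (-30, -55, +0.2).
Solve a·Δx + b·Δy = Δd: det = (-105)·(-55) − (-30)·135 = 9825.
∂d/∂x = [(-0.1)·(-55) − (+0.2)·135] / 9825 = -0.002188
∂d/∂y = [(-105)·(+0.2) − (-30)·(-0.1)] / 9825 = -0.002443
|∇f| = √(-0.002188² + -0.002443²) = 0.00328 m/m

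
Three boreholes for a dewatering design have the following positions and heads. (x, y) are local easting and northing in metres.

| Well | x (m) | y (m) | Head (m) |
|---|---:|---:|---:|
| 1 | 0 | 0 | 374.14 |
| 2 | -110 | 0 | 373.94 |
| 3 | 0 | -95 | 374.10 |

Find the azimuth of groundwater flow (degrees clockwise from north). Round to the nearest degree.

257°

∂h/∂x = (373.94 − 374.14) / (-110 − 0) = +0.001818
∂h/∂y = (374.10 − 374.14) / (-95 − 0) = +0.0004211
Flow direction (−∇h) has components (-0.001818 E, -0.0004211 N).
Azimuth = atan2(E, N) = atan2(-0.001818, -0.0004211) = 257.0° ≈ 257°.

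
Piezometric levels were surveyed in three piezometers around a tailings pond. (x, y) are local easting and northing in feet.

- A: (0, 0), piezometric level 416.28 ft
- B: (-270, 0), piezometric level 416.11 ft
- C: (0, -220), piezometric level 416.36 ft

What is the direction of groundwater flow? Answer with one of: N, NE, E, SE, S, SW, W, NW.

∂h/∂x = (416.11 − 416.28) / (-270 − 0) = +0.0006296
∂h/∂y = (416.36 − 416.28) / (-220 − 0) = -0.0003636
Flow = −∇h = (-0.0006296 east, +0.0003636 north), which points northwest.

NW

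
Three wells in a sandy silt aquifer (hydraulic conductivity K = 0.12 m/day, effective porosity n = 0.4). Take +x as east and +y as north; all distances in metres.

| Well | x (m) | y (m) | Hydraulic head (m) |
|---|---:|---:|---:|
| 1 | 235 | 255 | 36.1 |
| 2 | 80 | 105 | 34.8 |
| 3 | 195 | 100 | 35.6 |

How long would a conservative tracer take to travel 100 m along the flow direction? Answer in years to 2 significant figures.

Taking 1 as reference: 2−1 = (-155, -150, -1.3); 3−1 = (-40, -155, -0.5).
Determinant of the coordinate differences = (-155)·(-155) − (-40)·(-150) = 18025.
∂h/∂x = [(-1.3)·(-155) − (-0.5)·(-150)] / 18025 = +0.007018
∂h/∂y = [(-155)·(-0.5) − (-40)·(-1.3)] / 18025 = +0.001415
|∇h| = √(0.007018² + 0.001415²) = 0.007159
Seepage velocity v = K·i/n = 0.12 × 0.007159 / 0.4 = 0.002148 m/day.
t = 100 / 0.002148 = 4.655e+04 days = 127 years.

130 years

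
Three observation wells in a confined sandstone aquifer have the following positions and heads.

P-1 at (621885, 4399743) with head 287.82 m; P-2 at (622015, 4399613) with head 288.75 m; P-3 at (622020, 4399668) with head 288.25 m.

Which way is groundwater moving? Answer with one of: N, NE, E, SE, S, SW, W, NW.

N

Differences from P-1: to P-2 (Δx, Δy, Δh) = (130, -130, +0.93); to P-3 = (135, -75, +0.43).
Determinant of the coordinate differences = 130·(-75) − 135·(-130) = 7800.
∂h/∂x = [(+0.93)·(-75) − (+0.43)·(-130)] / 7800 = -0.001776
∂h/∂y = [130·(+0.43) − 135·(+0.93)] / 7800 = -0.008929
Flow = −∇h = (+0.001776 east, +0.008929 north), which points north.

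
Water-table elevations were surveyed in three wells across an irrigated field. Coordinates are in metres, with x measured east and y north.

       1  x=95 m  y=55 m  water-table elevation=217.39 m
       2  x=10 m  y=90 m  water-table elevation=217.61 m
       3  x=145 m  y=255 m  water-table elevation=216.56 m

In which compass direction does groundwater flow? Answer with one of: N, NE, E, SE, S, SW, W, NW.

NE

Differences from 1: to 2 (Δx, Δy, Δh) = (-85, 35, +0.22); to 3 = (50, 200, -0.83).
Solve a·Δx + b·Δy = Δh: det = (-85)·200 − 50·35 = -18750.
∂h/∂x = [(+0.22)·200 − (-0.83)·35] / -18750 = -0.003896
∂h/∂y = [(-85)·(-0.83) − 50·(+0.22)] / -18750 = -0.003176
Flow = −∇h = (+0.003896 east, +0.003176 north), which points northeast.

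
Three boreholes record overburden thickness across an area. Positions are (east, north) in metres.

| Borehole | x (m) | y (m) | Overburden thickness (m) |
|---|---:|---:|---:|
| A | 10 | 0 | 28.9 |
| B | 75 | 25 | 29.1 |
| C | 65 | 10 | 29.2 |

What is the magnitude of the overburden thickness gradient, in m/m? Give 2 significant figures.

Differences from A: to B (Δx, Δy, Δh) = (65, 25, +0.2); to C = (55, 10, +0.3).
Solve a·Δx + b·Δy = Δd: det = 65·10 − 55·25 = -725.
∂d/∂x = [(+0.2)·10 − (+0.3)·25] / -725 = +0.007586
∂d/∂y = [65·(+0.3) − 55·(+0.2)] / -725 = -0.01172
|∇f| = √(0.007586² + -0.01172²) = 0.01396 m/m

0.014 m/m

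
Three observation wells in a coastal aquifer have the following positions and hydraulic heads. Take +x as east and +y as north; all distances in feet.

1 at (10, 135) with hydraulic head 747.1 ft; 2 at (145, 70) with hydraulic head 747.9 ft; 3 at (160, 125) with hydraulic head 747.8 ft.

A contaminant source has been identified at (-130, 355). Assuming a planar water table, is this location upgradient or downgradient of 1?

Taking 1 as reference: 2−1 = (135, -65, +0.8); 3−1 = (150, -10, +0.7).
Determinant of the coordinate differences = 135·(-10) − 150·(-65) = 8400.
∂h/∂x = [(+0.8)·(-10) − (+0.7)·(-65)] / 8400 = +0.004464
∂h/∂y = [135·(+0.7) − 150·(+0.8)] / 8400 = -0.003036
Head at (-130, 355) = 747.1 + (+0.004464)·(-140) + (-0.003036)·(220) = 745.81 ft.
That is lower than the 747.1 ft at 1, so the point is downgradient.

downgradient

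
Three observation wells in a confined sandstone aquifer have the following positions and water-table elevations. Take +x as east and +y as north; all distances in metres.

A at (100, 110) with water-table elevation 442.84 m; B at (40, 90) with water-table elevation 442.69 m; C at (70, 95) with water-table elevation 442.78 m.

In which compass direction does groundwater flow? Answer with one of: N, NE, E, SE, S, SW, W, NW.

NW

Differences from A: to B (Δx, Δy, Δh) = (-60, -20, -0.15); to C = (-30, -15, -0.06).
Solve a·Δx + b·Δy = Δh: det = (-60)·(-15) − (-30)·(-20) = 300.
∂h/∂x = [(-0.15)·(-15) − (-0.06)·(-20)] / 300 = +0.003500
∂h/∂y = [(-60)·(-0.06) − (-30)·(-0.15)] / 300 = -0.003000
Flow = −∇h = (-0.003500 east, +0.003000 north), which points northwest.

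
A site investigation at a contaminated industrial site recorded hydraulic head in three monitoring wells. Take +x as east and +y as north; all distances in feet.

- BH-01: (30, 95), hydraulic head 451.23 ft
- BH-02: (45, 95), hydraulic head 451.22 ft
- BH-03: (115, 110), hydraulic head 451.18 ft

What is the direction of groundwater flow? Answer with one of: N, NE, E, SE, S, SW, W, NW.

SE

With h = a·x + b·y + c and BH-01 as origin, the differences give:
  15·a + 0·b = -0.01
  85·a + 15·b = -0.05
Eliminate b (×15 and ×0, subtract): 225·a = -0.150 → a = ∂h/∂x = -0.0006667
Back-substitute: b = ∂h/∂y = +0.0004444.
Flow = −∇h = (+0.0006667 east, -0.0004444 north), which points southeast.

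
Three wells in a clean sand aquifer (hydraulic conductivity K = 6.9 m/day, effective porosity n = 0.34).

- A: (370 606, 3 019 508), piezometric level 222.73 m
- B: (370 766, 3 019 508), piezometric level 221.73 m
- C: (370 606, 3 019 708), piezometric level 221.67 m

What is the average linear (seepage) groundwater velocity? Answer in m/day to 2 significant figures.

0.17 m/day

∂h/∂x = (221.73 − 222.73) / (370766 − 370606) = -0.006250
∂h/∂y = (221.67 − 222.73) / (3019708 − 3019508) = -0.005300
|∇h| = √(-0.006250² + -0.005300²) = 0.008195
Seepage velocity v = K·i/n = 6.9 × 0.008195 / 0.34 = 0.1663 m/day.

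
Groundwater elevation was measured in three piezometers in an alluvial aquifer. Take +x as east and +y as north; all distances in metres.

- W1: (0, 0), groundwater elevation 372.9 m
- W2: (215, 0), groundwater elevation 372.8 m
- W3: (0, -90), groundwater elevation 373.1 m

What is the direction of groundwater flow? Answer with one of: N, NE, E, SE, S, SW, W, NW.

∂h/∂x = (372.8 − 372.9) / (215 − 0) = -0.0004651
∂h/∂y = (373.1 − 372.9) / (-90 − 0) = -0.002222
Flow = −∇h = (+0.0004651 east, +0.002222 north), which points north.

N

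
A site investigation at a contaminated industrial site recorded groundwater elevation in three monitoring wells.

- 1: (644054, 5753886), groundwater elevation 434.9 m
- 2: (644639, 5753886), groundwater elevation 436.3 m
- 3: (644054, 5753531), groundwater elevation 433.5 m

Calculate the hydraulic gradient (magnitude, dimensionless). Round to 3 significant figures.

∂h/∂x = (436.3 − 434.9) / (644639 − 644054) = +0.002393
∂h/∂y = (433.5 − 434.9) / (5753531 − 5753886) = +0.003944
|∇h| = √(0.002393² + 0.003944²) = 0.004613

0.00461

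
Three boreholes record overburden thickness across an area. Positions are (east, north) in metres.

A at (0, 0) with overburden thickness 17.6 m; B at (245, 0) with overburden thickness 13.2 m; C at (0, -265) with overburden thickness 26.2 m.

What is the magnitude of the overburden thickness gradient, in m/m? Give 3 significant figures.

0.0371 m/m

∂d/∂x = (13.2 − 17.6) / (245 − 0) = -0.01796
∂d/∂y = (26.2 − 17.6) / (-265 − 0) = -0.03245
|∇f| = √(-0.01796² + -0.03245²) = 0.03709 m/m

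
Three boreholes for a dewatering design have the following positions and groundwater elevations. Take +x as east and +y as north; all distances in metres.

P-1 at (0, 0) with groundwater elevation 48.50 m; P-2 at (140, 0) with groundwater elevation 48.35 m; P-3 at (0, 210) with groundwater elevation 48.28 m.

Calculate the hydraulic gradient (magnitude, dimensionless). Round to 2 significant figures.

∂h/∂x = (48.35 − 48.50) / (140 − 0) = -0.001071
∂h/∂y = (48.28 − 48.50) / (210 − 0) = -0.001048
|∇h| = √(-0.001071² + -0.001048²) = 0.001498

0.0015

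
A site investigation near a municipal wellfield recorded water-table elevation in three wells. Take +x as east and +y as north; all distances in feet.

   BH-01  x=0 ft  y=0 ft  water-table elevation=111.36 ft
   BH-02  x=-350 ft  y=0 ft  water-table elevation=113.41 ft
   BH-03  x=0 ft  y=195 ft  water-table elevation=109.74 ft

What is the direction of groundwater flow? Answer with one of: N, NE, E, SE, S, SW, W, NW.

NE

∂h/∂x = (113.41 − 111.36) / (-350 − 0) = -0.005857
∂h/∂y = (109.74 − 111.36) / (195 − 0) = -0.008308
Flow = −∇h = (+0.005857 east, +0.008308 north), which points northeast.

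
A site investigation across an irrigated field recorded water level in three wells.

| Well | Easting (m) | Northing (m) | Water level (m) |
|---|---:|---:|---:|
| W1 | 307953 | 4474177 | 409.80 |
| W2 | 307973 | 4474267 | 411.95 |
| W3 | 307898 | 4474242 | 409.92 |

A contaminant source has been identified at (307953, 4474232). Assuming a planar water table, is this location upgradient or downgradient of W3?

upgradient

With h = a·x + b·y + c and W1 as origin, the differences give:
  20·a + 90·b = +2.15
  (-55)·a + 65·b = +0.12
Eliminate b (×65 and ×90, subtract): 6250·a = 128.950 → a = ∂h/∂x = +0.02063
Back-substitute: b = ∂h/∂y = +0.01930.
Head at (307953, 4474232) = 409.80 + (+0.02063)·(0) + (+0.01930)·(55) = 410.86 m.
That is higher than the 409.92 m at W3, so the point is upgradient.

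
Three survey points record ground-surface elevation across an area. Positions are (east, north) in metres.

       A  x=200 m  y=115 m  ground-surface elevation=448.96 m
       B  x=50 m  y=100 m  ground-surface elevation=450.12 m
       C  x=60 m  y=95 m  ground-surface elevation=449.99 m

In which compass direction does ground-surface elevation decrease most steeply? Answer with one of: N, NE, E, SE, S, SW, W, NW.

Taking A as reference: B−A = (-150, -15, +1.16); C−A = (-140, -20, +1.03).
Solve a·Δx + b·Δy = Δz: det = (-150)·(-20) − (-140)·(-15) = 900.
∂z/∂x = [(+1.16)·(-20) − (+1.03)·(-15)] / 900 = -0.008611
∂z/∂y = [(-150)·(+1.03) − (-140)·(+1.16)] / 900 = +0.008778
Steepest decrease is along −∇f = (+0.008611 E, -0.008778 N) → southeast.

SE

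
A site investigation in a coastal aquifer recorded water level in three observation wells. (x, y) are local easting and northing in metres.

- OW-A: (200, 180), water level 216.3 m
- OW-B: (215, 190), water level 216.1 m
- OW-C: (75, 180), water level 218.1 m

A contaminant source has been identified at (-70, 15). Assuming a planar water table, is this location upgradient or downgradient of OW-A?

upgradient

Differences from OW-A: to OW-B (Δx, Δy, Δh) = (15, 10, -0.2); to OW-C = (-125, 0, +1.8).
Determinant of the coordinate differences = 15·0 − (-125)·10 = 1250.
∂h/∂x = [(-0.2)·0 − (+1.8)·10] / 1250 = -0.01440
∂h/∂y = [15·(+1.8) − (-125)·(-0.2)] / 1250 = +0.001600
Head at (-70, 15) = 216.3 + (-0.01440)·(-270) + (+0.001600)·(-165) = 219.92 m.
That is higher than the 216.3 m at OW-A, so the point is upgradient.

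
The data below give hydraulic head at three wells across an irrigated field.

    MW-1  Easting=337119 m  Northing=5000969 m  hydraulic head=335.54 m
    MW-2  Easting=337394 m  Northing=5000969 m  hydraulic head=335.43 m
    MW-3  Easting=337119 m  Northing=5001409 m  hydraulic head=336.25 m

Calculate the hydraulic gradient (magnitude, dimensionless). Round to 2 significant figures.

∂h/∂x = (335.43 − 335.54) / (337394 − 337119) = -0.0004000
∂h/∂y = (336.25 − 335.54) / (5001409 − 5000969) = +0.001614
|∇h| = √(-0.0004000² + 0.001614²) = 0.001663

0.0017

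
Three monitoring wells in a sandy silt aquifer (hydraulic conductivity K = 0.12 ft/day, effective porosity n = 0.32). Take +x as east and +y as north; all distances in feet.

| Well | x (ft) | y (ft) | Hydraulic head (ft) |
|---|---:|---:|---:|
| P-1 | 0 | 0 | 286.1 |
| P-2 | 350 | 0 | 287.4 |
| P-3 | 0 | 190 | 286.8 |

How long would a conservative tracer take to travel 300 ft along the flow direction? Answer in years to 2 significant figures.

420 years

∂h/∂x = (287.4 − 286.1) / (350 − 0) = +0.003714
∂h/∂y = (286.8 − 286.1) / (190 − 0) = +0.003684
|∇h| = √(0.003714² + 0.003684²) = 0.005231
Seepage velocity v = K·i/n = 0.12 × 0.005231 / 0.32 = 0.001962 ft/day.
t = 300 / 0.001962 = 1.529e+05 days = 419 years.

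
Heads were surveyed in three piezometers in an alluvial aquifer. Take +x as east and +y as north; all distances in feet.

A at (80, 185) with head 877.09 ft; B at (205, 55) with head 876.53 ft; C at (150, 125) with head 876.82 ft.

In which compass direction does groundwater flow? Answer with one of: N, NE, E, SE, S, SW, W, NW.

Differences from A: to B (Δx, Δy, Δh) = (125, -130, -0.56); to C = (70, -60, -0.27).
Determinant of the coordinate differences = 125·(-60) − 70·(-130) = 1600.
∂h/∂x = [(-0.56)·(-60) − (-0.27)·(-130)] / 1600 = -0.0009375
∂h/∂y = [125·(-0.27) − 70·(-0.56)] / 1600 = +0.003406
Flow = −∇h = (+0.0009375 east, -0.003406 north), which points south.

S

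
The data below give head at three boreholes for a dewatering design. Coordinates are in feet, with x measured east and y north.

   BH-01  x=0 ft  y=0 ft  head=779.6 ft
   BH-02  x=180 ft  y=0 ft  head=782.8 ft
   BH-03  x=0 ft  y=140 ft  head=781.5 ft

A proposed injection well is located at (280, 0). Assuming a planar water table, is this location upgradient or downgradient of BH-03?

upgradient

∂h/∂x = (782.8 − 779.6) / (180 − 0) = +0.01778
∂h/∂y = (781.5 − 779.6) / (140 − 0) = +0.01357
Head at (280, 0) = 779.6 + (+0.01778)·(280) + (+0.01357)·(0) = 784.58 ft.
That is higher than the 781.5 ft at BH-03, so the point is upgradient.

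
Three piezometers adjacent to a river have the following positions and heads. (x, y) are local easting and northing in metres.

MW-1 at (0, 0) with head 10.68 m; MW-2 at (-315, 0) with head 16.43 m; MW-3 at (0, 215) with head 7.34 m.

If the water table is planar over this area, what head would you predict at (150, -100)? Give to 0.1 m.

∂h/∂x = (16.43 − 10.68) / (-315 − 0) = -0.01825
∂h/∂y = (7.34 − 10.68) / (215 − 0) = -0.01553
h(150, -100) = 10.68 + (-0.01825)·(150) + (-0.01553)·(-100) = 10.68 -2.738 +1.553 = 9.495 m.

9.5 m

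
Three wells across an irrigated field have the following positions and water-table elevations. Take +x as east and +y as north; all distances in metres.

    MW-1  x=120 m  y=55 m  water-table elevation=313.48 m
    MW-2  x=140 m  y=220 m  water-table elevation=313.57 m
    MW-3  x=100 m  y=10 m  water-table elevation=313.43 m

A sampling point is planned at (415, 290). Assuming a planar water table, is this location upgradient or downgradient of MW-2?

Differences from MW-1: to MW-2 (Δx, Δy, Δh) = (20, 165, +0.09); to MW-3 = (-20, -45, -0.05).
Determinant of the coordinate differences = 20·(-45) − (-20)·165 = 2400.
∂h/∂x = [(+0.09)·(-45) − (-0.05)·165] / 2400 = +0.001750
∂h/∂y = [20·(-0.05) − (-20)·(+0.09)] / 2400 = +0.0003333
Head at (415, 290) = 313.48 + (+0.001750)·(295) + (+0.0003333)·(235) = 314.07 m.
That is higher than the 313.57 m at MW-2, so the point is upgradient.

upgradient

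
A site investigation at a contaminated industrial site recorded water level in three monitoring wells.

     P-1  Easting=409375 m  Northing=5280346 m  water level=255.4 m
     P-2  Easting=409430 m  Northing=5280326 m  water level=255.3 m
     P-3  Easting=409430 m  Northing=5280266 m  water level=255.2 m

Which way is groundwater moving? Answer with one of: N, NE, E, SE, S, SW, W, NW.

SE

With h = a·x + b·y + c and P-1 as origin, the differences give:
  55·a + (-20)·b = -0.1
  55·a + (-80)·b = -0.2
Eliminate b (×(-80) and ×(-20), subtract): -3300·a = 4.00 → a = ∂h/∂x = -0.001212
Back-substitute: b = ∂h/∂y = +0.001667.
Flow = −∇h = (+0.001212 east, -0.001667 north), which points southeast.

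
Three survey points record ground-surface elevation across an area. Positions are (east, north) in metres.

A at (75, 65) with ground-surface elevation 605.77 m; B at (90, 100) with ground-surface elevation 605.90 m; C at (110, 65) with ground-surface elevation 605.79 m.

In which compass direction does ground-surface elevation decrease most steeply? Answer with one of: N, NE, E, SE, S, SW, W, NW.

Differences from A: to B (Δx, Δy, Δh) = (15, 35, +0.13); to C = (35, 0, +0.02).
Determinant of the coordinate differences = 15·0 − 35·35 = -1225.
∂z/∂x = [(+0.13)·0 − (+0.02)·35] / -1225 = +0.0005714
∂z/∂y = [15·(+0.02) − 35·(+0.13)] / -1225 = +0.003469
Steepest decrease is along −∇f = (-0.0005714 E, -0.003469 N) → south.

S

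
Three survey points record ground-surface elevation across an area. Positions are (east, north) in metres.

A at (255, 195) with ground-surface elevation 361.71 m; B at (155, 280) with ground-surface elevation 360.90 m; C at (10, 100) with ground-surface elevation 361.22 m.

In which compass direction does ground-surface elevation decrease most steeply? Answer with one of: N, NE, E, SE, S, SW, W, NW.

NW

Taking A as reference: B−A = (-100, 85, -0.81); C−A = (-245, -95, -0.49).
Solve a·Δx + b·Δy = Δz: det = (-100)·(-95) − (-245)·85 = 30325.
∂z/∂x = [(-0.81)·(-95) − (-0.49)·85] / 30325 = +0.003911
∂z/∂y = [(-100)·(-0.49) − (-245)·(-0.81)] / 30325 = -0.004928
Steepest decrease is along −∇f = (-0.003911 E, +0.004928 N) → northwest.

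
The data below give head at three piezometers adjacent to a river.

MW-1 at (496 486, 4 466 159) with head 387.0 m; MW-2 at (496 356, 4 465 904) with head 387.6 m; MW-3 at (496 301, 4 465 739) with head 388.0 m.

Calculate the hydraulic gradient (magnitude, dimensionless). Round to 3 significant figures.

0.00259

With h = a·x + b·y + c and MW-1 as origin, the differences give:
  (-130)·a + (-255)·b = +0.6
  (-185)·a + (-420)·b = +1.0
Eliminate b (×(-420) and ×(-255), subtract): 7425·a = 3.00 → a = ∂h/∂x = +0.0004040
Back-substitute: b = ∂h/∂y = -0.002559.
|∇h| = √(0.0004040² + -0.002559²) = 0.002591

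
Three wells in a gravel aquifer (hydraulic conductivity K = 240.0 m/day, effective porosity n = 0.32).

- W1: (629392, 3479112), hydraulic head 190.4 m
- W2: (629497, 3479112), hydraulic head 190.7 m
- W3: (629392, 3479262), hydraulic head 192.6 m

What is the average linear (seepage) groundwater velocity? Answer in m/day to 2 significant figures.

11 m/day

∂h/∂x = (190.7 − 190.4) / (629497 − 629392) = +0.002857
∂h/∂y = (192.6 − 190.4) / (3479262 − 3479112) = +0.01467
|∇h| = √(0.002857² + 0.01467²) = 0.01495
Seepage velocity v = K·i/n = 240.0 × 0.01495 / 0.32 = 11.21 m/day.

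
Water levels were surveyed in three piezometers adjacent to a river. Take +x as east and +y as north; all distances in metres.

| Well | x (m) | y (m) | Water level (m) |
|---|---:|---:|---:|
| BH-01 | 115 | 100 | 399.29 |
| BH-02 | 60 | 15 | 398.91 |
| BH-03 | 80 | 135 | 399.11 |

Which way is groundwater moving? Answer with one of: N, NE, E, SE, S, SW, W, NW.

W

Differences from BH-01: to BH-02 (Δx, Δy, Δh) = (-55, -85, -0.38); to BH-03 = (-35, 35, -0.18).
Solve a·Δx + b·Δy = Δh: det = (-55)·35 − (-35)·(-85) = -4900.
∂h/∂x = [(-0.38)·35 − (-0.18)·(-85)] / -4900 = +0.005837
∂h/∂y = [(-55)·(-0.18) − (-35)·(-0.38)] / -4900 = +0.0006939
Flow = −∇h = (-0.005837 east, -0.0006939 north), which points west.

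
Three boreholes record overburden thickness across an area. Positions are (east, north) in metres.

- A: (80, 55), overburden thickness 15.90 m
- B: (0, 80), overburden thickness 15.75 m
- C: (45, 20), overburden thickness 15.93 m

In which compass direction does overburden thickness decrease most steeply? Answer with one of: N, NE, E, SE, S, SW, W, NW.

NW

Differences from A: to B (Δx, Δy, Δh) = (-80, 25, -0.15); to C = (-35, -35, +0.03).
Determinant of the coordinate differences = (-80)·(-35) − (-35)·25 = 3675.
∂d/∂x = [(-0.15)·(-35) − (+0.03)·25] / 3675 = +0.001224
∂d/∂y = [(-80)·(+0.03) − (-35)·(-0.15)] / 3675 = -0.002082
Steepest decrease is along −∇f = (-0.001224 E, +0.002082 N) → northwest.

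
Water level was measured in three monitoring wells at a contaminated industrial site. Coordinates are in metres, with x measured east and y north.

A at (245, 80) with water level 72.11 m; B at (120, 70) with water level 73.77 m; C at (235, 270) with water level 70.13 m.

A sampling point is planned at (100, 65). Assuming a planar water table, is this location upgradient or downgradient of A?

Taking A as reference: B−A = (-125, -10, +1.66); C−A = (-10, 190, -1.98).
Determinant of the coordinate differences = (-125)·190 − (-10)·(-10) = -23850.
∂h/∂x = [(+1.66)·190 − (-1.98)·(-10)] / -23850 = -0.01239
∂h/∂y = [(-125)·(-1.98) − (-10)·(+1.66)] / -23850 = -0.01107
Head at (100, 65) = 72.11 + (-0.01239)·(-145) + (-0.01107)·(-15) = 74.07 m.
That is higher than the 72.11 m at A, so the point is upgradient.

upgradient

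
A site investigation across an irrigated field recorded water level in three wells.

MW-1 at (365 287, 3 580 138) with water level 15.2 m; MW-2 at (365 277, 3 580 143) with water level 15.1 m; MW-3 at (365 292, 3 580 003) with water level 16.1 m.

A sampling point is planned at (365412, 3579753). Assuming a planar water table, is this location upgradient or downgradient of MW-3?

upgradient

Differences from MW-1: to MW-2 (Δx, Δy, Δh) = (-10, 5, -0.1); to MW-3 = (5, -135, +0.9).
Solve a·Δx + b·Δy = Δh: det = (-10)·(-135) − 5·5 = 1325.
∂h/∂x = [(-0.1)·(-135) − (+0.9)·5] / 1325 = +0.006792
∂h/∂y = [(-10)·(+0.9) − 5·(-0.1)] / 1325 = -0.006415
Head at (365412, 3579753) = 15.2 + (+0.006792)·(125) + (-0.006415)·(-385) = 18.52 m.
That is higher than the 16.1 m at MW-3, so the point is upgradient.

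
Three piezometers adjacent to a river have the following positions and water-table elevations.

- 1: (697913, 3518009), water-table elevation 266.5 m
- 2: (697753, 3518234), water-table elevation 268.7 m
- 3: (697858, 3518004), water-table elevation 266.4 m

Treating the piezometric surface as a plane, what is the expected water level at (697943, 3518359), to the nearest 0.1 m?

Three-point gradient (reference 1): Δ to 2 = (-160, 225, +2.2), Δ to 3 = (-55, -5, -0.1).
∂h/∂x = +0.0008729, ∂h/∂y = +0.01040 (det = 13175).
h(697943, 3518359) = 266.5 + (+0.0008729)·(30) + (+0.01040)·(350) = 266.5 +0.026 +3.639 = 270.166 m.

270.2 m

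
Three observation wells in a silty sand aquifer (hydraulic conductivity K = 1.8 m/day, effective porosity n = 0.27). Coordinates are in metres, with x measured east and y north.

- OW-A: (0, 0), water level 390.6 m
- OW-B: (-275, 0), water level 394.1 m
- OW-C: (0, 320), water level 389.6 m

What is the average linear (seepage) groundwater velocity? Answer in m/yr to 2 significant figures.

32 m/yr

∂h/∂x = (394.1 − 390.6) / (-275 − 0) = -0.01273
∂h/∂y = (389.6 − 390.6) / (320 − 0) = -0.003125
|∇h| = √(-0.01273² + -0.003125²) = 0.01311
Seepage velocity v = K·i/n = 1.8 × 0.01311 / 0.27 = 0.0874 m/day = 31.92 m/yr.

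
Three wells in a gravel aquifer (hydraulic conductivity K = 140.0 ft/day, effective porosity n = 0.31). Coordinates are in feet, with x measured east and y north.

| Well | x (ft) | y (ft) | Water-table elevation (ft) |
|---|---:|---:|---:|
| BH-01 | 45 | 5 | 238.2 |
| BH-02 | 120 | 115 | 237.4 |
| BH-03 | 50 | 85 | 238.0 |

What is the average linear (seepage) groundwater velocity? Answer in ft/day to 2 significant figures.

Three-point gradient (reference BH-01): Δ to BH-02 = (75, 110, -0.8), Δ to BH-03 = (5, 80, -0.2).
∂h/∂x = -0.007706, ∂h/∂y = -0.002018 (det = 5450).
|∇h| = √(-0.007706² + -0.002018²) = 0.007966
Seepage velocity v = K·i/n = 140.0 × 0.007966 / 0.31 = 3.598 ft/day.

3.6 ft/day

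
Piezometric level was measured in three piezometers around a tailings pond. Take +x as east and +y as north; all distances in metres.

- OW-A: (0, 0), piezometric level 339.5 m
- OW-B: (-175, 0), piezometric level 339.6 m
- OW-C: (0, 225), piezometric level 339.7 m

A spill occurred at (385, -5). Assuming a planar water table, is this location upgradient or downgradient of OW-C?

∂h/∂x = (339.6 − 339.5) / (-175 − 0) = -0.0005714
∂h/∂y = (339.7 − 339.5) / (225 − 0) = +0.0008889
Head at (385, -5) = 339.5 + (-0.0005714)·(385) + (+0.0008889)·(-5) = 339.28 m.
That is lower than the 339.7 m at OW-C, so the point is downgradient.

downgradient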